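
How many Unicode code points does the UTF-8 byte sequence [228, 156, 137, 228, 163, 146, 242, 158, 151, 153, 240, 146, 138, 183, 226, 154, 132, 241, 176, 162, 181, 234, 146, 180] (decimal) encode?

Byte at offset 0: 0xE4 = 11100100 → 3-byte char (#1). Advance 3.
Byte at offset 3: 0xE4 = 11100100 → 3-byte char (#2). Advance 3.
Byte at offset 6: 0xF2 = 11110010 → 4-byte char (#3). Advance 4.
Byte at offset 10: 0xF0 = 11110000 → 4-byte char (#4). Advance 4.
Byte at offset 14: 0xE2 = 11100010 → 3-byte char (#5). Advance 3.
Byte at offset 17: 0xF1 = 11110001 → 4-byte char (#6). Advance 4.
Byte at offset 21: 0xEA = 11101010 → 3-byte char (#7). Advance 3.
Reached end at offset 24 after 7 code points.

7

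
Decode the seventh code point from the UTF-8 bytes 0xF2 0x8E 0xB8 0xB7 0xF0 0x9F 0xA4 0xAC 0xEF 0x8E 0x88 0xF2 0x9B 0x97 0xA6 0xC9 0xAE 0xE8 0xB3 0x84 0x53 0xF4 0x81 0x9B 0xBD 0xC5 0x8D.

Offset 0: leading byte 0xF2 = 11110010 → 4-byte char #1 = F2 8E B8 B7.
Offset 4: leading byte 0xF0 = 11110000 → 4-byte char #2 = F0 9F A4 AC.
Offset 8: leading byte 0xEF = 11101111 → 3-byte char #3 = EF 8E 88.
Offset 11: leading byte 0xF2 = 11110010 → 4-byte char #4 = F2 9B 97 A6.
Offset 15: leading byte 0xC9 = 11001001 → 2-byte char #5 = C9 AE.
Offset 17: leading byte 0xE8 = 11101000 → 3-byte char #6 = E8 B3 84.
Offset 20: leading byte 0x53 = 01010011 → 1-byte char #7 = 53.
Leading byte 0x53 = 01010011 matches 0xxxxxxx → 1-byte sequence.
Byte 1: 0x53 = 01010011, payload 1010011 (7 bits).
Concatenate: 1010011 = 0x53 (7 bits → U+0053).

U+0053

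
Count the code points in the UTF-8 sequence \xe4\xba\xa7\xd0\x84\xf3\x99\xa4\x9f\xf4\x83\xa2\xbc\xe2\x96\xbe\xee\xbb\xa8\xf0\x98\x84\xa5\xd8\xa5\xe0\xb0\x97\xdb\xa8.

Byte at offset 0: 0xE4 = 11100100 → 3-byte char (#1). Advance 3.
Byte at offset 3: 0xD0 = 11010000 → 2-byte char (#2). Advance 2.
Byte at offset 5: 0xF3 = 11110011 → 4-byte char (#3). Advance 4.
Byte at offset 9: 0xF4 = 11110100 → 4-byte char (#4). Advance 4.
Byte at offset 13: 0xE2 = 11100010 → 3-byte char (#5). Advance 3.
Byte at offset 16: 0xEE = 11101110 → 3-byte char (#6). Advance 3.
Byte at offset 19: 0xF0 = 11110000 → 4-byte char (#7). Advance 4.
Byte at offset 23: 0xD8 = 11011000 → 2-byte char (#8). Advance 2.
Byte at offset 25: 0xE0 = 11100000 → 3-byte char (#9). Advance 3.
Byte at offset 28: 0xDB = 11011011 → 2-byte char (#10). Advance 2.
Reached end at offset 30 after 10 code points.

10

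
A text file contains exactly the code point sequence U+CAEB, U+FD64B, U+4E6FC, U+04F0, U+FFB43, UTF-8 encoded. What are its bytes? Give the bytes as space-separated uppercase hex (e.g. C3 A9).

EC AB AB F3 BD 99 8B F1 8E 9B BC D3 B0 F3 BF AD 83

U+CAEB: 3-byte form → EC AB AB.
U+FD64B: 4-byte form → F3 BD 99 8B.
U+4E6FC: 4-byte form → F1 8E 9B BC.
U+04F0: 2-byte form → D3 B0.
U+FFB43: 4-byte form → F3 BF AD 83.
Concatenated (17 bytes): EC AB AB F3 BD 99 8B F1 8E 9B BC D3 B0 F3 BF AD 83.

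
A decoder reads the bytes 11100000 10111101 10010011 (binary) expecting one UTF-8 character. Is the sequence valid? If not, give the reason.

Leading byte 0xE0 = 11100000 → 3-byte form.
Continuation bytes 0xBD=10111101, 0x93=10010011 all match 10xxxxxx.
Decoded value 0xF53 is ≥ 0x800 (shortest form) and not a surrogate.

valid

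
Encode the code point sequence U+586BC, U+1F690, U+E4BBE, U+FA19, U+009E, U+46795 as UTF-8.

U+586BC: 4-byte form → F1 98 9A BC.
U+1F690: 4-byte form → F0 9F 9A 90.
U+E4BBE: 4-byte form → F3 A4 AE BE.
U+FA19: 3-byte form → EF A8 99.
U+009E: 2-byte form → C2 9E.
U+46795: 4-byte form → F1 86 9E 95.
Concatenated (21 bytes): F1 98 9A BC F0 9F 9A 90 F3 A4 AE BE EF A8 99 C2 9E F1 86 9E 95.

F1 98 9A BC F0 9F 9A 90 F3 A4 AE BE EF A8 99 C2 9E F1 86 9E 95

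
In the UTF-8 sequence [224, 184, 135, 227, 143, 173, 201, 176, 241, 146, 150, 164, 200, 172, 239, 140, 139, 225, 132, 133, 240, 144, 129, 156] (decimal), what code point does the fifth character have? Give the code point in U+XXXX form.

U+022C

Offset 0: leading byte 0xE0 = 11100000 → 3-byte char #1 = E0 B8 87.
Offset 3: leading byte 0xE3 = 11100011 → 3-byte char #2 = E3 8F AD.
Offset 6: leading byte 0xC9 = 11001001 → 2-byte char #3 = C9 B0.
Offset 8: leading byte 0xF1 = 11110001 → 4-byte char #4 = F1 92 96 A4.
Offset 12: leading byte 0xC8 = 11001000 → 2-byte char #5 = C8 AC.
Leading byte 0xC8 = 11001000 matches 110xxxxx → 2-byte sequence.
Byte 1: 0xC8 = 11001000, payload 01000 (5 bits).
Byte 2: 0xAC = 10101100 (10xxxxxx ✓), payload 101100.
Concatenate: 01000101100 = 0x22C (11 bits → U+022C).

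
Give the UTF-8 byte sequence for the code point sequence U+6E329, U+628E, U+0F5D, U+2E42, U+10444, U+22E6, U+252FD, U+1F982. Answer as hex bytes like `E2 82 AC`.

U+6E329: 4-byte form → F1 AE 8C A9.
U+628E: 3-byte form → E6 8A 8E.
U+0F5D: 3-byte form → E0 BD 9D.
U+2E42: 3-byte form → E2 B9 82.
U+10444: 4-byte form → F0 90 91 84.
U+22E6: 3-byte form → E2 8B A6.
U+252FD: 4-byte form → F0 A5 8B BD.
U+1F982: 4-byte form → F0 9F A6 82.
Concatenated (28 bytes): F1 AE 8C A9 E6 8A 8E E0 BD 9D E2 B9 82 F0 90 91 84 E2 8B A6 F0 A5 8B BD F0 9F A6 82.

F1 AE 8C A9 E6 8A 8E E0 BD 9D E2 B9 82 F0 90 91 84 E2 8B A6 F0 A5 8B BD F0 9F A6 82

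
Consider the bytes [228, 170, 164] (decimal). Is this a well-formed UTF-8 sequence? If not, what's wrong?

Leading byte 0xE4 = 11100100 → 3-byte form.
Continuation bytes 0xAA=10101010, 0xA4=10100100 all match 10xxxxxx.
Decoded value 0x4AA4 is ≥ 0x800 (shortest form) and not a surrogate.

valid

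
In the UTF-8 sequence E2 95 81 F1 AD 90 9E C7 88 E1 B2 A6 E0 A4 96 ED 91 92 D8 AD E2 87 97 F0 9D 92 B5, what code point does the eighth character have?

U+21D7

Offset 0: leading byte 0xE2 = 11100010 → 3-byte char #1 = E2 95 81.
Offset 3: leading byte 0xF1 = 11110001 → 4-byte char #2 = F1 AD 90 9E.
Offset 7: leading byte 0xC7 = 11000111 → 2-byte char #3 = C7 88.
Offset 9: leading byte 0xE1 = 11100001 → 3-byte char #4 = E1 B2 A6.
Offset 12: leading byte 0xE0 = 11100000 → 3-byte char #5 = E0 A4 96.
Offset 15: leading byte 0xED = 11101101 → 3-byte char #6 = ED 91 92.
Offset 18: leading byte 0xD8 = 11011000 → 2-byte char #7 = D8 AD.
Offset 20: leading byte 0xE2 = 11100010 → 3-byte char #8 = E2 87 97.
Leading byte 0xE2 = 11100010 matches 1110xxxx → 3-byte sequence.
Byte 1: 0xE2 = 11100010, payload 0010 (4 bits).
Byte 2: 0x87 = 10000111 (10xxxxxx ✓), payload 000111.
Byte 3: 0x97 = 10010111 (10xxxxxx ✓), payload 010111.
Concatenate: 0010000111010111 = 0x21D7 (16 bits → U+21D7).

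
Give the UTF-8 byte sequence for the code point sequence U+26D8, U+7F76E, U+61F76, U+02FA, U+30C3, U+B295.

U+26D8: 3-byte form → E2 9B 98.
U+7F76E: 4-byte form → F1 BF 9D AE.
U+61F76: 4-byte form → F1 A1 BD B6.
U+02FA: 2-byte form → CB BA.
U+30C3: 3-byte form → E3 83 83.
U+B295: 3-byte form → EB 8A 95.
Concatenated (19 bytes): E2 9B 98 F1 BF 9D AE F1 A1 BD B6 CB BA E3 83 83 EB 8A 95.

E2 9B 98 F1 BF 9D AE F1 A1 BD B6 CB BA E3 83 83 EB 8A 95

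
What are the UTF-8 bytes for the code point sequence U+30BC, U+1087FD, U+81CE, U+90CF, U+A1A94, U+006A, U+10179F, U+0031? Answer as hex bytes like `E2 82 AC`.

E3 82 BC F4 88 9F BD E8 87 8E E9 83 8F F2 A1 AA 94 6A F4 81 9E 9F 31

U+30BC: 3-byte form → E3 82 BC.
U+1087FD: 4-byte form → F4 88 9F BD.
U+81CE: 3-byte form → E8 87 8E.
U+90CF: 3-byte form → E9 83 8F.
U+A1A94: 4-byte form → F2 A1 AA 94.
U+006A: 1-byte form → 6A.
U+10179F: 4-byte form → F4 81 9E 9F.
U+0031: 1-byte form → 31.
Concatenated (23 bytes): E3 82 BC F4 88 9F BD E8 87 8E E9 83 8F F2 A1 AA 94 6A F4 81 9E 9F 31.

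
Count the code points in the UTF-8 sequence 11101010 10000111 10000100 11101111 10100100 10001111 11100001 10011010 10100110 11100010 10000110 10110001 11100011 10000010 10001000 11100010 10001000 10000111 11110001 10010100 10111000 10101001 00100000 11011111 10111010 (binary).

Byte at offset 0: 0xEA = 11101010 → 3-byte char (#1). Advance 3.
Byte at offset 3: 0xEF = 11101111 → 3-byte char (#2). Advance 3.
Byte at offset 6: 0xE1 = 11100001 → 3-byte char (#3). Advance 3.
Byte at offset 9: 0xE2 = 11100010 → 3-byte char (#4). Advance 3.
Byte at offset 12: 0xE3 = 11100011 → 3-byte char (#5). Advance 3.
Byte at offset 15: 0xE2 = 11100010 → 3-byte char (#6). Advance 3.
Byte at offset 18: 0xF1 = 11110001 → 4-byte char (#7). Advance 4.
Byte at offset 22: 0x20 = 00100000 → 1-byte char (#8). Advance 1.
Byte at offset 23: 0xDF = 11011111 → 2-byte char (#9). Advance 2.
Reached end at offset 25 after 9 code points.

9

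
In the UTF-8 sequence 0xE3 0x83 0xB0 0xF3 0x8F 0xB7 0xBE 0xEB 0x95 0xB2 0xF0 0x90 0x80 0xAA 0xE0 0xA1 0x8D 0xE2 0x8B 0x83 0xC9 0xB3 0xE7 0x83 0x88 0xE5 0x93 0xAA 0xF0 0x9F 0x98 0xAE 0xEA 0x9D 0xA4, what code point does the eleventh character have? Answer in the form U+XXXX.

Offset 0: leading byte 0xE3 = 11100011 → 3-byte char #1 = E3 83 B0.
Offset 3: leading byte 0xF3 = 11110011 → 4-byte char #2 = F3 8F B7 BE.
Offset 7: leading byte 0xEB = 11101011 → 3-byte char #3 = EB 95 B2.
Offset 10: leading byte 0xF0 = 11110000 → 4-byte char #4 = F0 90 80 AA.
Offset 14: leading byte 0xE0 = 11100000 → 3-byte char #5 = E0 A1 8D.
Offset 17: leading byte 0xE2 = 11100010 → 3-byte char #6 = E2 8B 83.
Offset 20: leading byte 0xC9 = 11001001 → 2-byte char #7 = C9 B3.
Offset 22: leading byte 0xE7 = 11100111 → 3-byte char #8 = E7 83 88.
Offset 25: leading byte 0xE5 = 11100101 → 3-byte char #9 = E5 93 AA.
Offset 28: leading byte 0xF0 = 11110000 → 4-byte char #10 = F0 9F 98 AE.
Offset 32: leading byte 0xEA = 11101010 → 3-byte char #11 = EA 9D A4.
Leading byte 0xEA = 11101010 matches 1110xxxx → 3-byte sequence.
Byte 1: 0xEA = 11101010, payload 1010 (4 bits).
Byte 2: 0x9D = 10011101 (10xxxxxx ✓), payload 011101.
Byte 3: 0xA4 = 10100100 (10xxxxxx ✓), payload 100100.
Concatenate: 1010011101100100 = 0xA764 (16 bits → U+A764).

U+A764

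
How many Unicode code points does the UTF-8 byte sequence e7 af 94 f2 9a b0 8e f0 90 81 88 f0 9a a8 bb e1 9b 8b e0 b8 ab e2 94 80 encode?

Byte at offset 0: 0xE7 = 11100111 → 3-byte char (#1). Advance 3.
Byte at offset 3: 0xF2 = 11110010 → 4-byte char (#2). Advance 4.
Byte at offset 7: 0xF0 = 11110000 → 4-byte char (#3). Advance 4.
Byte at offset 11: 0xF0 = 11110000 → 4-byte char (#4). Advance 4.
Byte at offset 15: 0xE1 = 11100001 → 3-byte char (#5). Advance 3.
Byte at offset 18: 0xE0 = 11100000 → 3-byte char (#6). Advance 3.
Byte at offset 21: 0xE2 = 11100010 → 3-byte char (#7). Advance 3.
Reached end at offset 24 after 7 code points.

7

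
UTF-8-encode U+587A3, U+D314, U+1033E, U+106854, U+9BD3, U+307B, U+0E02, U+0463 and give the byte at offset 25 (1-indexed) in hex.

0xD1

1-indexed offset 25 is 0-indexed offset 24.
U+587A3 → 4-byte form F1 98 9E A3 at offsets 0–3.
U+D314 → 3-byte form ED 8C 94 at offsets 4–6.
U+1033E → 4-byte form F0 90 8C BE at offsets 7–10.
U+106854 → 4-byte form F4 86 A1 94 at offsets 11–14.
U+9BD3 → 3-byte form E9 AF 93 at offsets 15–17.
U+307B → 3-byte form E3 81 BB at offsets 18–20.
U+0E02 → 3-byte form E0 B8 82 at offsets 21–23.
U+0463 → 2-byte form D1 A3 at offsets 24–25.
Offset 24 falls in char 8's range; it's byte 1 of D1 A3 = 0xD1.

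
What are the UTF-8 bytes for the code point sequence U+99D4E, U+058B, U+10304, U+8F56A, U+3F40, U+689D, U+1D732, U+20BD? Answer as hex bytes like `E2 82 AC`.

U+99D4E: 4-byte form → F2 99 B5 8E.
U+058B: 2-byte form → D6 8B.
U+10304: 4-byte form → F0 90 8C 84.
U+8F56A: 4-byte form → F2 8F 95 AA.
U+3F40: 3-byte form → E3 BD 80.
U+689D: 3-byte form → E6 A2 9D.
U+1D732: 4-byte form → F0 9D 9C B2.
U+20BD: 3-byte form → E2 82 BD.
Concatenated (27 bytes): F2 99 B5 8E D6 8B F0 90 8C 84 F2 8F 95 AA E3 BD 80 E6 A2 9D F0 9D 9C B2 E2 82 BD.

F2 99 B5 8E D6 8B F0 90 8C 84 F2 8F 95 AA E3 BD 80 E6 A2 9D F0 9D 9C B2 E2 82 BD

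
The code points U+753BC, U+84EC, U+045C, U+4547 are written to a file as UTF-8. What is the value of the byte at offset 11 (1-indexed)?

0x95

1-indexed offset 11 is 0-indexed offset 10.
U+753BC → 4-byte form F1 B5 8E BC at offsets 0–3.
U+84EC → 3-byte form E8 93 AC at offsets 4–6.
U+045C → 2-byte form D1 9C at offsets 7–8.
U+4547 → 3-byte form E4 95 87 at offsets 9–11.
Offset 10 falls in char 4's range; it's byte 2 of E4 95 87 = 0x95.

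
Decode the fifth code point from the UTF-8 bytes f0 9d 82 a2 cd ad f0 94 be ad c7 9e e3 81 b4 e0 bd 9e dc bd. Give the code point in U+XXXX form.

U+3074

Offset 0: leading byte 0xF0 = 11110000 → 4-byte char #1 = F0 9D 82 A2.
Offset 4: leading byte 0xCD = 11001101 → 2-byte char #2 = CD AD.
Offset 6: leading byte 0xF0 = 11110000 → 4-byte char #3 = F0 94 BE AD.
Offset 10: leading byte 0xC7 = 11000111 → 2-byte char #4 = C7 9E.
Offset 12: leading byte 0xE3 = 11100011 → 3-byte char #5 = E3 81 B4.
Leading byte 0xE3 = 11100011 matches 1110xxxx → 3-byte sequence.
Byte 1: 0xE3 = 11100011, payload 0011 (4 bits).
Byte 2: 0x81 = 10000001 (10xxxxxx ✓), payload 000001.
Byte 3: 0xB4 = 10110100 (10xxxxxx ✓), payload 110100.
Concatenate: 0011000001110100 = 0x3074 (16 bits → U+3074).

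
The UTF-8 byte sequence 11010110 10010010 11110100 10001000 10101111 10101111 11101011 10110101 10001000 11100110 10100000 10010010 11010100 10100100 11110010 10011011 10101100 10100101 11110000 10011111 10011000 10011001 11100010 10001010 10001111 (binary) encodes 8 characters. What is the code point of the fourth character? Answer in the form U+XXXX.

U+6812

Offset 0: leading byte 0xD6 = 11010110 → 2-byte char #1 = D6 92.
Offset 2: leading byte 0xF4 = 11110100 → 4-byte char #2 = F4 88 AF AF.
Offset 6: leading byte 0xEB = 11101011 → 3-byte char #3 = EB B5 88.
Offset 9: leading byte 0xE6 = 11100110 → 3-byte char #4 = E6 A0 92.
Leading byte 0xE6 = 11100110 matches 1110xxxx → 3-byte sequence.
Byte 1: 0xE6 = 11100110, payload 0110 (4 bits).
Byte 2: 0xA0 = 10100000 (10xxxxxx ✓), payload 100000.
Byte 3: 0x92 = 10010010 (10xxxxxx ✓), payload 010010.
Concatenate: 0110100000010010 = 0x6812 (16 bits → U+6812).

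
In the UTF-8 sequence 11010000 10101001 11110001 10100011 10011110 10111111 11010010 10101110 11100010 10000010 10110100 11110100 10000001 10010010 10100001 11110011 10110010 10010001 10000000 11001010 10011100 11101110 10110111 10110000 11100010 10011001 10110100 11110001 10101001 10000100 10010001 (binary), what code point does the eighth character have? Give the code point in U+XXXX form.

U+EDF0

Offset 0: leading byte 0xD0 = 11010000 → 2-byte char #1 = D0 A9.
Offset 2: leading byte 0xF1 = 11110001 → 4-byte char #2 = F1 A3 9E BF.
Offset 6: leading byte 0xD2 = 11010010 → 2-byte char #3 = D2 AE.
Offset 8: leading byte 0xE2 = 11100010 → 3-byte char #4 = E2 82 B4.
Offset 11: leading byte 0xF4 = 11110100 → 4-byte char #5 = F4 81 92 A1.
Offset 15: leading byte 0xF3 = 11110011 → 4-byte char #6 = F3 B2 91 80.
Offset 19: leading byte 0xCA = 11001010 → 2-byte char #7 = CA 9C.
Offset 21: leading byte 0xEE = 11101110 → 3-byte char #8 = EE B7 B0.
Leading byte 0xEE = 11101110 matches 1110xxxx → 3-byte sequence.
Byte 1: 0xEE = 11101110, payload 1110 (4 bits).
Byte 2: 0xB7 = 10110111 (10xxxxxx ✓), payload 110111.
Byte 3: 0xB0 = 10110000 (10xxxxxx ✓), payload 110000.
Concatenate: 1110110111110000 = 0xEDF0 (16 bits → U+EDF0).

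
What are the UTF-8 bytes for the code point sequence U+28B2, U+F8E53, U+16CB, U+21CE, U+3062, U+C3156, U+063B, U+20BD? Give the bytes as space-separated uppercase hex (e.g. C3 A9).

U+28B2: 3-byte form → E2 A2 B2.
U+F8E53: 4-byte form → F3 B8 B9 93.
U+16CB: 3-byte form → E1 9B 8B.
U+21CE: 3-byte form → E2 87 8E.
U+3062: 3-byte form → E3 81 A2.
U+C3156: 4-byte form → F3 83 85 96.
U+063B: 2-byte form → D8 BB.
U+20BD: 3-byte form → E2 82 BD.
Concatenated (25 bytes): E2 A2 B2 F3 B8 B9 93 E1 9B 8B E2 87 8E E3 81 A2 F3 83 85 96 D8 BB E2 82 BD.

E2 A2 B2 F3 B8 B9 93 E1 9B 8B E2 87 8E E3 81 A2 F3 83 85 96 D8 BB E2 82 BD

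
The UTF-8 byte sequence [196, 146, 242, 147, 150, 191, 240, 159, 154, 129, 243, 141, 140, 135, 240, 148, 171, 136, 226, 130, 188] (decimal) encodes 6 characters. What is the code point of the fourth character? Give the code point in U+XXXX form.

Offset 0: leading byte 0xC4 = 11000100 → 2-byte char #1 = C4 92.
Offset 2: leading byte 0xF2 = 11110010 → 4-byte char #2 = F2 93 96 BF.
Offset 6: leading byte 0xF0 = 11110000 → 4-byte char #3 = F0 9F 9A 81.
Offset 10: leading byte 0xF3 = 11110011 → 4-byte char #4 = F3 8D 8C 87.
Leading byte 0xF3 = 11110011 matches 11110xxx → 4-byte sequence.
Byte 1: 0xF3 = 11110011, payload 011 (3 bits).
Byte 2: 0x8D = 10001101 (10xxxxxx ✓), payload 001101.
Byte 3: 0x8C = 10001100 (10xxxxxx ✓), payload 001100.
Byte 4: 0x87 = 10000111 (10xxxxxx ✓), payload 000111.
Concatenate: 011001101001100000111 = 0xCD307 (21 bits → U+CD307).

U+CD307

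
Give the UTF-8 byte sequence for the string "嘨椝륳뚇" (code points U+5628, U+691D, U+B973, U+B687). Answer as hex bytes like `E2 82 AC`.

E5 98 A8 E6 A4 9D EB A5 B3 EB 9A 87

U+5628: 3-byte form → E5 98 A8.
U+691D: 3-byte form → E6 A4 9D.
U+B973: 3-byte form → EB A5 B3.
U+B687: 3-byte form → EB 9A 87.
Concatenated (12 bytes): E5 98 A8 E6 A4 9D EB A5 B3 EB 9A 87.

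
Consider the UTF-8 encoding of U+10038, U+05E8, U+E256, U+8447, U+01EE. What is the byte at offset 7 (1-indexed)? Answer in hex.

0xEE

1-indexed offset 7 is 0-indexed offset 6.
U+10038 → 4-byte form F0 90 80 B8 at offsets 0–3.
U+05E8 → 2-byte form D7 A8 at offsets 4–5.
U+E256 → 3-byte form EE 89 96 at offsets 6–8.
Offset 6 falls in char 3's range; it's byte 1 of EE 89 96 = 0xEE.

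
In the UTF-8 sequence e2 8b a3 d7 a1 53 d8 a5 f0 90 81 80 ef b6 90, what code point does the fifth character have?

Offset 0: leading byte 0xE2 = 11100010 → 3-byte char #1 = E2 8B A3.
Offset 3: leading byte 0xD7 = 11010111 → 2-byte char #2 = D7 A1.
Offset 5: leading byte 0x53 = 01010011 → 1-byte char #3 = 53.
Offset 6: leading byte 0xD8 = 11011000 → 2-byte char #4 = D8 A5.
Offset 8: leading byte 0xF0 = 11110000 → 4-byte char #5 = F0 90 81 80.
Leading byte 0xF0 = 11110000 matches 11110xxx → 4-byte sequence.
Byte 1: 0xF0 = 11110000, payload 000 (3 bits).
Byte 2: 0x90 = 10010000 (10xxxxxx ✓), payload 010000.
Byte 3: 0x81 = 10000001 (10xxxxxx ✓), payload 000001.
Byte 4: 0x80 = 10000000 (10xxxxxx ✓), payload 000000.
Concatenate: 000010000000001000000 = 0x10040 (21 bits → U+10040).

U+10040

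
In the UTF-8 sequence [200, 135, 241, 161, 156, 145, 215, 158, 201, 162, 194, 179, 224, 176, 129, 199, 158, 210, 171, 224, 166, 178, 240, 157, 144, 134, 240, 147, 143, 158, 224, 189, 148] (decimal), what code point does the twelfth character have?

U+0F54

Offset 0: leading byte 0xC8 = 11001000 → 2-byte char #1 = C8 87.
Offset 2: leading byte 0xF1 = 11110001 → 4-byte char #2 = F1 A1 9C 91.
Offset 6: leading byte 0xD7 = 11010111 → 2-byte char #3 = D7 9E.
Offset 8: leading byte 0xC9 = 11001001 → 2-byte char #4 = C9 A2.
Offset 10: leading byte 0xC2 = 11000010 → 2-byte char #5 = C2 B3.
Offset 12: leading byte 0xE0 = 11100000 → 3-byte char #6 = E0 B0 81.
Offset 15: leading byte 0xC7 = 11000111 → 2-byte char #7 = C7 9E.
Offset 17: leading byte 0xD2 = 11010010 → 2-byte char #8 = D2 AB.
Offset 19: leading byte 0xE0 = 11100000 → 3-byte char #9 = E0 A6 B2.
Offset 22: leading byte 0xF0 = 11110000 → 4-byte char #10 = F0 9D 90 86.
Offset 26: leading byte 0xF0 = 11110000 → 4-byte char #11 = F0 93 8F 9E.
Offset 30: leading byte 0xE0 = 11100000 → 3-byte char #12 = E0 BD 94.
Leading byte 0xE0 = 11100000 matches 1110xxxx → 3-byte sequence.
Byte 1: 0xE0 = 11100000, payload 0000 (4 bits).
Byte 2: 0xBD = 10111101 (10xxxxxx ✓), payload 111101.
Byte 3: 0x94 = 10010100 (10xxxxxx ✓), payload 010100.
Concatenate: 0000111101010100 = 0xF54 (16 bits → U+0F54).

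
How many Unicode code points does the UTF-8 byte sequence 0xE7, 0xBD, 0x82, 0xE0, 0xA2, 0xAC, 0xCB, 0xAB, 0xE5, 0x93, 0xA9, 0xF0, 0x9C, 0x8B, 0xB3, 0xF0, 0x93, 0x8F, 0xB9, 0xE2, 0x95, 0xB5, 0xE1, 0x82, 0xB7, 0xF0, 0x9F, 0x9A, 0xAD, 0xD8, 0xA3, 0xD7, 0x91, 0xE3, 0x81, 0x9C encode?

12

Byte at offset 0: 0xE7 = 11100111 → 3-byte char (#1). Advance 3.
Byte at offset 3: 0xE0 = 11100000 → 3-byte char (#2). Advance 3.
Byte at offset 6: 0xCB = 11001011 → 2-byte char (#3). Advance 2.
Byte at offset 8: 0xE5 = 11100101 → 3-byte char (#4). Advance 3.
Byte at offset 11: 0xF0 = 11110000 → 4-byte char (#5). Advance 4.
Byte at offset 15: 0xF0 = 11110000 → 4-byte char (#6). Advance 4.
Byte at offset 19: 0xE2 = 11100010 → 3-byte char (#7). Advance 3.
Byte at offset 22: 0xE1 = 11100001 → 3-byte char (#8). Advance 3.
Byte at offset 25: 0xF0 = 11110000 → 4-byte char (#9). Advance 4.
Byte at offset 29: 0xD8 = 11011000 → 2-byte char (#10). Advance 2.
Byte at offset 31: 0xD7 = 11010111 → 2-byte char (#11). Advance 2.
Byte at offset 33: 0xE3 = 11100011 → 3-byte char (#12). Advance 3.
Reached end at offset 36 after 12 code points.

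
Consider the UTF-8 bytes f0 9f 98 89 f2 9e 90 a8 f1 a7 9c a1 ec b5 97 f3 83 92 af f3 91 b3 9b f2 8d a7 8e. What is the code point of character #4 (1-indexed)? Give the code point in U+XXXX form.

Offset 0: leading byte 0xF0 = 11110000 → 4-byte char #1 = F0 9F 98 89.
Offset 4: leading byte 0xF2 = 11110010 → 4-byte char #2 = F2 9E 90 A8.
Offset 8: leading byte 0xF1 = 11110001 → 4-byte char #3 = F1 A7 9C A1.
Offset 12: leading byte 0xEC = 11101100 → 3-byte char #4 = EC B5 97.
Leading byte 0xEC = 11101100 matches 1110xxxx → 3-byte sequence.
Byte 1: 0xEC = 11101100, payload 1100 (4 bits).
Byte 2: 0xB5 = 10110101 (10xxxxxx ✓), payload 110101.
Byte 3: 0x97 = 10010111 (10xxxxxx ✓), payload 010111.
Concatenate: 1100110101010111 = 0xCD57 (16 bits → U+CD57).

U+CD57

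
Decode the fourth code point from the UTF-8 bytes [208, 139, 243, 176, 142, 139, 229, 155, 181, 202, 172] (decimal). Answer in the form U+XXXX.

U+02AC

Offset 0: leading byte 0xD0 = 11010000 → 2-byte char #1 = D0 8B.
Offset 2: leading byte 0xF3 = 11110011 → 4-byte char #2 = F3 B0 8E 8B.
Offset 6: leading byte 0xE5 = 11100101 → 3-byte char #3 = E5 9B B5.
Offset 9: leading byte 0xCA = 11001010 → 2-byte char #4 = CA AC.
Leading byte 0xCA = 11001010 matches 110xxxxx → 2-byte sequence.
Byte 1: 0xCA = 11001010, payload 01010 (5 bits).
Byte 2: 0xAC = 10101100 (10xxxxxx ✓), payload 101100.
Concatenate: 01010101100 = 0x2AC (11 bits → U+02AC).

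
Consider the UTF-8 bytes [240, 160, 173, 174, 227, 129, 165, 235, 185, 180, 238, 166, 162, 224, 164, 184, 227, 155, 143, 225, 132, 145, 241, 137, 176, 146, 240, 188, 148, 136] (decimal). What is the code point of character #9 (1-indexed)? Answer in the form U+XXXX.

Offset 0: leading byte 0xF0 = 11110000 → 4-byte char #1 = F0 A0 AD AE.
Offset 4: leading byte 0xE3 = 11100011 → 3-byte char #2 = E3 81 A5.
Offset 7: leading byte 0xEB = 11101011 → 3-byte char #3 = EB B9 B4.
Offset 10: leading byte 0xEE = 11101110 → 3-byte char #4 = EE A6 A2.
Offset 13: leading byte 0xE0 = 11100000 → 3-byte char #5 = E0 A4 B8.
Offset 16: leading byte 0xE3 = 11100011 → 3-byte char #6 = E3 9B 8F.
Offset 19: leading byte 0xE1 = 11100001 → 3-byte char #7 = E1 84 91.
Offset 22: leading byte 0xF1 = 11110001 → 4-byte char #8 = F1 89 B0 92.
Offset 26: leading byte 0xF0 = 11110000 → 4-byte char #9 = F0 BC 94 88.
Leading byte 0xF0 = 11110000 matches 11110xxx → 4-byte sequence.
Byte 1: 0xF0 = 11110000, payload 000 (3 bits).
Byte 2: 0xBC = 10111100 (10xxxxxx ✓), payload 111100.
Byte 3: 0x94 = 10010100 (10xxxxxx ✓), payload 010100.
Byte 4: 0x88 = 10001000 (10xxxxxx ✓), payload 001000.
Concatenate: 000111100010100001000 = 0x3C508 (21 bits → U+3C508).

U+3C508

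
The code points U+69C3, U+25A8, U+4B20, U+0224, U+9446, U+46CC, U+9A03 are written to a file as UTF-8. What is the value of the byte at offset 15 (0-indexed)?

U+69C3 → 3-byte form E6 A7 83 at offsets 0–2.
U+25A8 → 3-byte form E2 96 A8 at offsets 3–5.
U+4B20 → 3-byte form E4 AC A0 at offsets 6–8.
U+0224 → 2-byte form C8 A4 at offsets 9–10.
U+9446 → 3-byte form E9 91 86 at offsets 11–13.
U+46CC → 3-byte form E4 9B 8C at offsets 14–16.
Offset 15 falls in char 6's range; it's byte 2 of E4 9B 8C = 0x9B.

0x9B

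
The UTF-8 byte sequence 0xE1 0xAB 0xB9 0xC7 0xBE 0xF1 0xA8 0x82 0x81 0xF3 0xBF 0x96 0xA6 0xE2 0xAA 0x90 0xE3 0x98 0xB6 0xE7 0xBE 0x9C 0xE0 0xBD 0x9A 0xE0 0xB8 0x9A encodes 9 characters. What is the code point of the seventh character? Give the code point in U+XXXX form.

Offset 0: leading byte 0xE1 = 11100001 → 3-byte char #1 = E1 AB B9.
Offset 3: leading byte 0xC7 = 11000111 → 2-byte char #2 = C7 BE.
Offset 5: leading byte 0xF1 = 11110001 → 4-byte char #3 = F1 A8 82 81.
Offset 9: leading byte 0xF3 = 11110011 → 4-byte char #4 = F3 BF 96 A6.
Offset 13: leading byte 0xE2 = 11100010 → 3-byte char #5 = E2 AA 90.
Offset 16: leading byte 0xE3 = 11100011 → 3-byte char #6 = E3 98 B6.
Offset 19: leading byte 0xE7 = 11100111 → 3-byte char #7 = E7 BE 9C.
Leading byte 0xE7 = 11100111 matches 1110xxxx → 3-byte sequence.
Byte 1: 0xE7 = 11100111, payload 0111 (4 bits).
Byte 2: 0xBE = 10111110 (10xxxxxx ✓), payload 111110.
Byte 3: 0x9C = 10011100 (10xxxxxx ✓), payload 011100.
Concatenate: 0111111110011100 = 0x7F9C (16 bits → U+7F9C).

U+7F9C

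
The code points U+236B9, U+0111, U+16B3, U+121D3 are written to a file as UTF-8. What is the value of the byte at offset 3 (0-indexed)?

0xB9

U+236B9 → 4-byte form F0 A3 9A B9 at offsets 0–3.
Offset 3 falls in char 1's range; it's byte 4 of F0 A3 9A B9 = 0xB9.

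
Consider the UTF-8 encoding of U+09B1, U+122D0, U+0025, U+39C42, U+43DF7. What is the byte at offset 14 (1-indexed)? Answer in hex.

0x83

1-indexed offset 14 is 0-indexed offset 13.
U+09B1 → 3-byte form E0 A6 B1 at offsets 0–2.
U+122D0 → 4-byte form F0 92 8B 90 at offsets 3–6.
U+0025 → 1-byte form 25 at offsets 7–7.
U+39C42 → 4-byte form F0 B9 B1 82 at offsets 8–11.
U+43DF7 → 4-byte form F1 83 B7 B7 at offsets 12–15.
Offset 13 falls in char 5's range; it's byte 2 of F1 83 B7 B7 = 0x83.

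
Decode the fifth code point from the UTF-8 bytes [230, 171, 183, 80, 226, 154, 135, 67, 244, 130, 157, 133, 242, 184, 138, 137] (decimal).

Offset 0: leading byte 0xE6 = 11100110 → 3-byte char #1 = E6 AB B7.
Offset 3: leading byte 0x50 = 01010000 → 1-byte char #2 = 50.
Offset 4: leading byte 0xE2 = 11100010 → 3-byte char #3 = E2 9A 87.
Offset 7: leading byte 0x43 = 01000011 → 1-byte char #4 = 43.
Offset 8: leading byte 0xF4 = 11110100 → 4-byte char #5 = F4 82 9D 85.
Leading byte 0xF4 = 11110100 matches 11110xxx → 4-byte sequence.
Byte 1: 0xF4 = 11110100, payload 100 (3 bits).
Byte 2: 0x82 = 10000010 (10xxxxxx ✓), payload 000010.
Byte 3: 0x9D = 10011101 (10xxxxxx ✓), payload 011101.
Byte 4: 0x85 = 10000101 (10xxxxxx ✓), payload 000101.
Concatenate: 100000010011101000101 = 0x102745 (21 bits → U+102745).

U+102745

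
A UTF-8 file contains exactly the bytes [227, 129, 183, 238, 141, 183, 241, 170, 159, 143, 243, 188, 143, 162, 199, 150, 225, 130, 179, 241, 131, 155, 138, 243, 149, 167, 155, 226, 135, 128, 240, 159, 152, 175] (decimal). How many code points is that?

10

Byte at offset 0: 0xE3 = 11100011 → 3-byte char (#1). Advance 3.
Byte at offset 3: 0xEE = 11101110 → 3-byte char (#2). Advance 3.
Byte at offset 6: 0xF1 = 11110001 → 4-byte char (#3). Advance 4.
Byte at offset 10: 0xF3 = 11110011 → 4-byte char (#4). Advance 4.
Byte at offset 14: 0xC7 = 11000111 → 2-byte char (#5). Advance 2.
Byte at offset 16: 0xE1 = 11100001 → 3-byte char (#6). Advance 3.
Byte at offset 19: 0xF1 = 11110001 → 4-byte char (#7). Advance 4.
Byte at offset 23: 0xF3 = 11110011 → 4-byte char (#8). Advance 4.
Byte at offset 27: 0xE2 = 11100010 → 3-byte char (#9). Advance 3.
Byte at offset 30: 0xF0 = 11110000 → 4-byte char (#10). Advance 4.
Reached end at offset 34 after 10 code points.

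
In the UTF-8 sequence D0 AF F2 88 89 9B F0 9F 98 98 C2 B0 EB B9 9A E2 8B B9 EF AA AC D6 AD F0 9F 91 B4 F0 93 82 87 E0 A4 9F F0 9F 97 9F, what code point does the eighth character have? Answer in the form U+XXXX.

Offset 0: leading byte 0xD0 = 11010000 → 2-byte char #1 = D0 AF.
Offset 2: leading byte 0xF2 = 11110010 → 4-byte char #2 = F2 88 89 9B.
Offset 6: leading byte 0xF0 = 11110000 → 4-byte char #3 = F0 9F 98 98.
Offset 10: leading byte 0xC2 = 11000010 → 2-byte char #4 = C2 B0.
Offset 12: leading byte 0xEB = 11101011 → 3-byte char #5 = EB B9 9A.
Offset 15: leading byte 0xE2 = 11100010 → 3-byte char #6 = E2 8B B9.
Offset 18: leading byte 0xEF = 11101111 → 3-byte char #7 = EF AA AC.
Offset 21: leading byte 0xD6 = 11010110 → 2-byte char #8 = D6 AD.
Leading byte 0xD6 = 11010110 matches 110xxxxx → 2-byte sequence.
Byte 1: 0xD6 = 11010110, payload 10110 (5 bits).
Byte 2: 0xAD = 10101101 (10xxxxxx ✓), payload 101101.
Concatenate: 10110101101 = 0x5AD (11 bits → U+05AD).

U+05AD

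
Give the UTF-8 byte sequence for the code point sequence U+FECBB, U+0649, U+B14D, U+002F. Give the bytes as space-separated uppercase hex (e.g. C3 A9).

F3 BE B2 BB D9 89 EB 85 8D 2F

U+FECBB: 4-byte form → F3 BE B2 BB.
U+0649: 2-byte form → D9 89.
U+B14D: 3-byte form → EB 85 8D.
U+002F: 1-byte form → 2F.
Concatenated (10 bytes): F3 BE B2 BB D9 89 EB 85 8D 2F.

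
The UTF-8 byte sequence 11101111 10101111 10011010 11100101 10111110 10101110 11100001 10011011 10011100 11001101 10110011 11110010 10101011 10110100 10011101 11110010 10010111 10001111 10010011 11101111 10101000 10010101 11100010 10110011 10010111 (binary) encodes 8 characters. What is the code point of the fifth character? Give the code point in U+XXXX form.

Offset 0: leading byte 0xEF = 11101111 → 3-byte char #1 = EF AF 9A.
Offset 3: leading byte 0xE5 = 11100101 → 3-byte char #2 = E5 BE AE.
Offset 6: leading byte 0xE1 = 11100001 → 3-byte char #3 = E1 9B 9C.
Offset 9: leading byte 0xCD = 11001101 → 2-byte char #4 = CD B3.
Offset 11: leading byte 0xF2 = 11110010 → 4-byte char #5 = F2 AB B4 9D.
Leading byte 0xF2 = 11110010 matches 11110xxx → 4-byte sequence.
Byte 1: 0xF2 = 11110010, payload 010 (3 bits).
Byte 2: 0xAB = 10101011 (10xxxxxx ✓), payload 101011.
Byte 3: 0xB4 = 10110100 (10xxxxxx ✓), payload 110100.
Byte 4: 0x9D = 10011101 (10xxxxxx ✓), payload 011101.
Concatenate: 010101011110100011101 = 0xABD1D (21 bits → U+ABD1D).

U+ABD1D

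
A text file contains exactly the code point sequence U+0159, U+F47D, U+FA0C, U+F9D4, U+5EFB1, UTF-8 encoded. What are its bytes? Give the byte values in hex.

C5 99 EF 91 BD EF A8 8C EF A7 94 F1 9E BE B1

U+0159: 2-byte form → C5 99.
U+F47D: 3-byte form → EF 91 BD.
U+FA0C: 3-byte form → EF A8 8C.
U+F9D4: 3-byte form → EF A7 94.
U+5EFB1: 4-byte form → F1 9E BE B1.
Concatenated (15 bytes): C5 99 EF 91 BD EF A8 8C EF A7 94 F1 9E BE B1.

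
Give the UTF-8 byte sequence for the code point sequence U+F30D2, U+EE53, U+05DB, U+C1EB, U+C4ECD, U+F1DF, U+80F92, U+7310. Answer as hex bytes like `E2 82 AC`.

U+F30D2: 4-byte form → F3 B3 83 92.
U+EE53: 3-byte form → EE B9 93.
U+05DB: 2-byte form → D7 9B.
U+C1EB: 3-byte form → EC 87 AB.
U+C4ECD: 4-byte form → F3 84 BB 8D.
U+F1DF: 3-byte form → EF 87 9F.
U+80F92: 4-byte form → F2 80 BE 92.
U+7310: 3-byte form → E7 8C 90.
Concatenated (26 bytes): F3 B3 83 92 EE B9 93 D7 9B EC 87 AB F3 84 BB 8D EF 87 9F F2 80 BE 92 E7 8C 90.

F3 B3 83 92 EE B9 93 D7 9B EC 87 AB F3 84 BB 8D EF 87 9F F2 80 BE 92 E7 8C 90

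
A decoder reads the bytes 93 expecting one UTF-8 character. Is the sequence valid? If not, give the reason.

Byte 0x93 = 10010011 has the form 10xxxxxx — a continuation byte — but there is no preceding leading byte.

invalid (continuation byte with no leading byte)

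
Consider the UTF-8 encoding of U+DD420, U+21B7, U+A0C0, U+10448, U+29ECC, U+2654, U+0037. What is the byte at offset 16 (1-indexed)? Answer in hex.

0xA9

1-indexed offset 16 is 0-indexed offset 15.
U+DD420 → 4-byte form F3 9D 90 A0 at offsets 0–3.
U+21B7 → 3-byte form E2 86 B7 at offsets 4–6.
U+A0C0 → 3-byte form EA 83 80 at offsets 7–9.
U+10448 → 4-byte form F0 90 91 88 at offsets 10–13.
U+29ECC → 4-byte form F0 A9 BB 8C at offsets 14–17.
Offset 15 falls in char 5's range; it's byte 2 of F0 A9 BB 8C = 0xA9.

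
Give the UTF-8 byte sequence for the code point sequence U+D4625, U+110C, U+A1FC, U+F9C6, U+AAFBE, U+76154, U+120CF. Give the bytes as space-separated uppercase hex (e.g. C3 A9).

F3 94 98 A5 E1 84 8C EA 87 BC EF A7 86 F2 AA BE BE F1 B6 85 94 F0 92 83 8F

U+D4625: 4-byte form → F3 94 98 A5.
U+110C: 3-byte form → E1 84 8C.
U+A1FC: 3-byte form → EA 87 BC.
U+F9C6: 3-byte form → EF A7 86.
U+AAFBE: 4-byte form → F2 AA BE BE.
U+76154: 4-byte form → F1 B6 85 94.
U+120CF: 4-byte form → F0 92 83 8F.
Concatenated (25 bytes): F3 94 98 A5 E1 84 8C EA 87 BC EF A7 86 F2 AA BE BE F1 B6 85 94 F0 92 83 8F.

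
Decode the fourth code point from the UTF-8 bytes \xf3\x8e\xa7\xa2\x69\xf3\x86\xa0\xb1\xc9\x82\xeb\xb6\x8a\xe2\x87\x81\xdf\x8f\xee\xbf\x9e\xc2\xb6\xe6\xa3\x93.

U+0242

Offset 0: leading byte 0xF3 = 11110011 → 4-byte char #1 = F3 8E A7 A2.
Offset 4: leading byte 0x69 = 01101001 → 1-byte char #2 = 69.
Offset 5: leading byte 0xF3 = 11110011 → 4-byte char #3 = F3 86 A0 B1.
Offset 9: leading byte 0xC9 = 11001001 → 2-byte char #4 = C9 82.
Leading byte 0xC9 = 11001001 matches 110xxxxx → 2-byte sequence.
Byte 1: 0xC9 = 11001001, payload 01001 (5 bits).
Byte 2: 0x82 = 10000010 (10xxxxxx ✓), payload 000010.
Concatenate: 01001000010 = 0x242 (11 bits → U+0242).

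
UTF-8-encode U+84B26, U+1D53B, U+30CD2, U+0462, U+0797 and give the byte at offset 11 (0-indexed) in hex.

0x92

U+84B26 → 4-byte form F2 84 AC A6 at offsets 0–3.
U+1D53B → 4-byte form F0 9D 94 BB at offsets 4–7.
U+30CD2 → 4-byte form F0 B0 B3 92 at offsets 8–11.
Offset 11 falls in char 3's range; it's byte 4 of F0 B0 B3 92 = 0x92.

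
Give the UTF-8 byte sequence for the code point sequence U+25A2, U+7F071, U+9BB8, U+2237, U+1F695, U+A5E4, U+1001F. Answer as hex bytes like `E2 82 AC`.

E2 96 A2 F1 BF 81 B1 E9 AE B8 E2 88 B7 F0 9F 9A 95 EA 97 A4 F0 90 80 9F

U+25A2: 3-byte form → E2 96 A2.
U+7F071: 4-byte form → F1 BF 81 B1.
U+9BB8: 3-byte form → E9 AE B8.
U+2237: 3-byte form → E2 88 B7.
U+1F695: 4-byte form → F0 9F 9A 95.
U+A5E4: 3-byte form → EA 97 A4.
U+1001F: 4-byte form → F0 90 80 9F.
Concatenated (24 bytes): E2 96 A2 F1 BF 81 B1 E9 AE B8 E2 88 B7 F0 9F 9A 95 EA 97 A4 F0 90 80 9F.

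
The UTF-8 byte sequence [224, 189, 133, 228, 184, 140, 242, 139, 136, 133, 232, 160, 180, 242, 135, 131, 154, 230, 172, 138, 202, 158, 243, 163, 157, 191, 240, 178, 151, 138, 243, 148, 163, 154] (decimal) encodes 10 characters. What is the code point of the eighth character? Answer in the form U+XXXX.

U+E377F

Offset 0: leading byte 0xE0 = 11100000 → 3-byte char #1 = E0 BD 85.
Offset 3: leading byte 0xE4 = 11100100 → 3-byte char #2 = E4 B8 8C.
Offset 6: leading byte 0xF2 = 11110010 → 4-byte char #3 = F2 8B 88 85.
Offset 10: leading byte 0xE8 = 11101000 → 3-byte char #4 = E8 A0 B4.
Offset 13: leading byte 0xF2 = 11110010 → 4-byte char #5 = F2 87 83 9A.
Offset 17: leading byte 0xE6 = 11100110 → 3-byte char #6 = E6 AC 8A.
Offset 20: leading byte 0xCA = 11001010 → 2-byte char #7 = CA 9E.
Offset 22: leading byte 0xF3 = 11110011 → 4-byte char #8 = F3 A3 9D BF.
Leading byte 0xF3 = 11110011 matches 11110xxx → 4-byte sequence.
Byte 1: 0xF3 = 11110011, payload 011 (3 bits).
Byte 2: 0xA3 = 10100011 (10xxxxxx ✓), payload 100011.
Byte 3: 0x9D = 10011101 (10xxxxxx ✓), payload 011101.
Byte 4: 0xBF = 10111111 (10xxxxxx ✓), payload 111111.
Concatenate: 011100011011101111111 = 0xE377F (21 bits → U+E377F).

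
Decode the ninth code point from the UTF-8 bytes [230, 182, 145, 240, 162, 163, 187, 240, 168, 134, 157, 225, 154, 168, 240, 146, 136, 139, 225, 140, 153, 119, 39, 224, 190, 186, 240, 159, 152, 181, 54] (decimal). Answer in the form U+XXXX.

U+0FBA

Offset 0: leading byte 0xE6 = 11100110 → 3-byte char #1 = E6 B6 91.
Offset 3: leading byte 0xF0 = 11110000 → 4-byte char #2 = F0 A2 A3 BB.
Offset 7: leading byte 0xF0 = 11110000 → 4-byte char #3 = F0 A8 86 9D.
Offset 11: leading byte 0xE1 = 11100001 → 3-byte char #4 = E1 9A A8.
Offset 14: leading byte 0xF0 = 11110000 → 4-byte char #5 = F0 92 88 8B.
Offset 18: leading byte 0xE1 = 11100001 → 3-byte char #6 = E1 8C 99.
Offset 21: leading byte 0x77 = 01110111 → 1-byte char #7 = 77.
Offset 22: leading byte 0x27 = 00100111 → 1-byte char #8 = 27.
Offset 23: leading byte 0xE0 = 11100000 → 3-byte char #9 = E0 BE BA.
Leading byte 0xE0 = 11100000 matches 1110xxxx → 3-byte sequence.
Byte 1: 0xE0 = 11100000, payload 0000 (4 bits).
Byte 2: 0xBE = 10111110 (10xxxxxx ✓), payload 111110.
Byte 3: 0xBA = 10111010 (10xxxxxx ✓), payload 111010.
Concatenate: 0000111110111010 = 0xFBA (16 bits → U+0FBA).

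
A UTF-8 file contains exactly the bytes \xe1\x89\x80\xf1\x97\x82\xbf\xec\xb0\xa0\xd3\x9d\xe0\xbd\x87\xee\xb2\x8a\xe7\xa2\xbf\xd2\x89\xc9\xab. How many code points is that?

Byte at offset 0: 0xE1 = 11100001 → 3-byte char (#1). Advance 3.
Byte at offset 3: 0xF1 = 11110001 → 4-byte char (#2). Advance 4.
Byte at offset 7: 0xEC = 11101100 → 3-byte char (#3). Advance 3.
Byte at offset 10: 0xD3 = 11010011 → 2-byte char (#4). Advance 2.
Byte at offset 12: 0xE0 = 11100000 → 3-byte char (#5). Advance 3.
Byte at offset 15: 0xEE = 11101110 → 3-byte char (#6). Advance 3.
Byte at offset 18: 0xE7 = 11100111 → 3-byte char (#7). Advance 3.
Byte at offset 21: 0xD2 = 11010010 → 2-byte char (#8). Advance 2.
Byte at offset 23: 0xC9 = 11001001 → 2-byte char (#9). Advance 2.
Reached end at offset 25 after 9 code points.

9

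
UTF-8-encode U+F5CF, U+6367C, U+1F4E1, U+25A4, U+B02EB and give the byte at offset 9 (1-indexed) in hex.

0x9F

1-indexed offset 9 is 0-indexed offset 8.
U+F5CF → 3-byte form EF 97 8F at offsets 0–2.
U+6367C → 4-byte form F1 A3 99 BC at offsets 3–6.
U+1F4E1 → 4-byte form F0 9F 93 A1 at offsets 7–10.
Offset 8 falls in char 3's range; it's byte 2 of F0 9F 93 A1 = 0x9F.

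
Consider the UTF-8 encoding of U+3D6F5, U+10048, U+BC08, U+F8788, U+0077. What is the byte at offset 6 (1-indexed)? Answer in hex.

1-indexed offset 6 is 0-indexed offset 5.
U+3D6F5 → 4-byte form F0 BD 9B B5 at offsets 0–3.
U+10048 → 4-byte form F0 90 81 88 at offsets 4–7.
Offset 5 falls in char 2's range; it's byte 2 of F0 90 81 88 = 0x90.

0x90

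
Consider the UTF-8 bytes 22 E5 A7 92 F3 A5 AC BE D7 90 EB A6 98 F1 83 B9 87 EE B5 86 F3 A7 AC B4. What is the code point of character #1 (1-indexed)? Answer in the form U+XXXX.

Offset 0: leading byte 0x22 = 00100010 → 1-byte char #1 = 22.
Leading byte 0x22 = 00100010 matches 0xxxxxxx → 1-byte sequence.
Byte 1: 0x22 = 00100010, payload 0100010 (7 bits).
Concatenate: 0100010 = 0x22 (7 bits → U+0022).

U+0022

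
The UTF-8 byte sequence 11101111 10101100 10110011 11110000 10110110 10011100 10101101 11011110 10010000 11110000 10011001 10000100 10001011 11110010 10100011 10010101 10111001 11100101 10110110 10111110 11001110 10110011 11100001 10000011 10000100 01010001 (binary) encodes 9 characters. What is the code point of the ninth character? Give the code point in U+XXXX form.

Offset 0: leading byte 0xEF = 11101111 → 3-byte char #1 = EF AC B3.
Offset 3: leading byte 0xF0 = 11110000 → 4-byte char #2 = F0 B6 9C AD.
Offset 7: leading byte 0xDE = 11011110 → 2-byte char #3 = DE 90.
Offset 9: leading byte 0xF0 = 11110000 → 4-byte char #4 = F0 99 84 8B.
Offset 13: leading byte 0xF2 = 11110010 → 4-byte char #5 = F2 A3 95 B9.
Offset 17: leading byte 0xE5 = 11100101 → 3-byte char #6 = E5 B6 BE.
Offset 20: leading byte 0xCE = 11001110 → 2-byte char #7 = CE B3.
Offset 22: leading byte 0xE1 = 11100001 → 3-byte char #8 = E1 83 84.
Offset 25: leading byte 0x51 = 01010001 → 1-byte char #9 = 51.
Leading byte 0x51 = 01010001 matches 0xxxxxxx → 1-byte sequence.
Byte 1: 0x51 = 01010001, payload 1010001 (7 bits).
Concatenate: 1010001 = 0x51 (7 bits → U+0051).

U+0051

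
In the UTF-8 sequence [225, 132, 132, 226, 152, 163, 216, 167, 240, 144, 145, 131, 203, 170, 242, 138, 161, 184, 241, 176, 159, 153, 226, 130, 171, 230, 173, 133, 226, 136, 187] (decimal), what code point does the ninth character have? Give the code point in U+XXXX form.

U+6B45

Offset 0: leading byte 0xE1 = 11100001 → 3-byte char #1 = E1 84 84.
Offset 3: leading byte 0xE2 = 11100010 → 3-byte char #2 = E2 98 A3.
Offset 6: leading byte 0xD8 = 11011000 → 2-byte char #3 = D8 A7.
Offset 8: leading byte 0xF0 = 11110000 → 4-byte char #4 = F0 90 91 83.
Offset 12: leading byte 0xCB = 11001011 → 2-byte char #5 = CB AA.
Offset 14: leading byte 0xF2 = 11110010 → 4-byte char #6 = F2 8A A1 B8.
Offset 18: leading byte 0xF1 = 11110001 → 4-byte char #7 = F1 B0 9F 99.
Offset 22: leading byte 0xE2 = 11100010 → 3-byte char #8 = E2 82 AB.
Offset 25: leading byte 0xE6 = 11100110 → 3-byte char #9 = E6 AD 85.
Leading byte 0xE6 = 11100110 matches 1110xxxx → 3-byte sequence.
Byte 1: 0xE6 = 11100110, payload 0110 (4 bits).
Byte 2: 0xAD = 10101101 (10xxxxxx ✓), payload 101101.
Byte 3: 0x85 = 10000101 (10xxxxxx ✓), payload 000101.
Concatenate: 0110101101000101 = 0x6B45 (16 bits → U+6B45).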